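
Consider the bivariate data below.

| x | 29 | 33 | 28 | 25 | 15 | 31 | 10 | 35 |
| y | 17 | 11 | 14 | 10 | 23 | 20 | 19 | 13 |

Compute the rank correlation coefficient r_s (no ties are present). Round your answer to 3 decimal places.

Rank x: 5, 7, 4, 3, 2, 6, 1, 8
Rank y: 5, 2, 4, 1, 8, 7, 6, 3
d = rank(x) − rank(y): 0, 5, 0, 2, -6, -1, -5, 5; Σd² = 116
ρ = 1 − 6Σd² / [n(n²−1)] = 1 − 6×116 / (8×63) = 1 − 696/504 ≈ -0.381

-0.381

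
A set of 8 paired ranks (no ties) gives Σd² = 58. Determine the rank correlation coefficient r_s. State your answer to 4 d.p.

ρ = 1 − 6Σd² / [n(n²−1)] = 1 − 6×58 / (8×63)
  = 1 − 348/504 = 1 − 0.69048 ≈ 0.3095

0.3095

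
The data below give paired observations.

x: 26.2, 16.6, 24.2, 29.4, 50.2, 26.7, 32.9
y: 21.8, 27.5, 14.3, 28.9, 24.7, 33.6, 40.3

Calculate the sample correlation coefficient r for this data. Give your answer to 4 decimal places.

n = 7, Σx = 206.2, Σy = 191.1, Σx² = 6727.34, Σy² = 5634.33, Σxy = 5686.31
nΣxy − ΣxΣy = 39804.17 − 39404.82 = 399.35
nΣx² − (Σx)² = 47091.38 − 42518.44 = 4572.94; nΣy² − (Σy)² = 39440.31 − 36519.21 = 2921.1
r = 399.35 / √(4572.94 × 2921.1) = 399.35 / 3654.8618 ≈ 0.1093

0.1093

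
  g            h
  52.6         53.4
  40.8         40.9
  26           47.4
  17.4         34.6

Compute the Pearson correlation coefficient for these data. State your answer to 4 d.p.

0.7426

n = 4, Σg = 136.8, Σh = 176.3, Σg² = 5410.16, Σh² = 7968.29, Σgh = 6312
nΣgh − ΣgΣh = 25248 − 24117.84 = 1130.16
nΣg² − (Σg)² = 21640.64 − 18714.24 = 2926.4; nΣh² − (Σh)² = 31873.16 − 31081.69 = 791.47
r = 1130.16 / √(2926.4 × 791.47) = 1130.16 / 1521.8928 ≈ 0.7426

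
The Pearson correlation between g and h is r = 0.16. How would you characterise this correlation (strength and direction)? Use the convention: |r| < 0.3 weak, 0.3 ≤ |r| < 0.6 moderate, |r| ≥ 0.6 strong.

r = 0.16 > 0 so the relationship is positive.
|r| = 0.16, which falls in the weak range.

weak positive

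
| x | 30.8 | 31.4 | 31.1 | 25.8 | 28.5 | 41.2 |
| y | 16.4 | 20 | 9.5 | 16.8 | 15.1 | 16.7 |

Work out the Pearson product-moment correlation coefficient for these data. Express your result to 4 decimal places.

n = 6, Σx = 188.8, Σy = 94.5, Σx² = 6077.14, Σy² = 1548.35, Σxy = 2980.4
nΣxy − ΣxΣy = 17882.4 − 17841.6 = 40.8
nΣx² − (Σx)² = 36462.84 − 35645.44 = 817.4; nΣy² − (Σy)² = 9290.1 − 8930.25 = 359.85
r = 40.8 / √(817.4 × 359.85) = 40.8 / 542.3480 ≈ 0.0752

0.0752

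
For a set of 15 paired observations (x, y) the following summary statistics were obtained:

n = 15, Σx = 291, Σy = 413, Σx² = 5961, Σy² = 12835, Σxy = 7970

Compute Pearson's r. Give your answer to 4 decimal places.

-0.0621

r = (nΣxy − ΣxΣy) / √[(nΣx² − (Σx)²)(nΣy² − (Σy)²)]
Numerator: 15×7970 − 291×413 = -633
Denominator: √[(89415 − 84681)(192525 − 170569)] = √[4734 × 21956] = 10195.0823
r = -633 / 10195.0823 ≈ -0.0621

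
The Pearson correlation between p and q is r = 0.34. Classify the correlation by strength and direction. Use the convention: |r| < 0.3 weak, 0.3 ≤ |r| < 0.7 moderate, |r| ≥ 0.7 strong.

moderate positive

r = 0.34 > 0 so the relationship is positive.
|r| = 0.34, which falls in the moderate range.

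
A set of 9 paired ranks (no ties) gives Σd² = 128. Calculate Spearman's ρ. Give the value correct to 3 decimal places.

-0.067

ρ = 1 − 6Σd² / [n(n²−1)] = 1 − 6×128 / (9×80)
  = 1 − 768/720 = 1 − 1.0667 ≈ -0.067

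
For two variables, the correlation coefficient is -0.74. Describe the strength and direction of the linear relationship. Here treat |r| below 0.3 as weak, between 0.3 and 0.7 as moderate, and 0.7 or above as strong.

r = -0.74 < 0 so the relationship is negative.
|r| = 0.74, which falls in the strong range.

strong negative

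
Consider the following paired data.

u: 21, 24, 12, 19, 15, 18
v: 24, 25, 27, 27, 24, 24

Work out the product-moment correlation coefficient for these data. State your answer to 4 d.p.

-0.3241

n = 6, Σu = 109, Σv = 151, Σu² = 2071, Σv² = 3811, Σuv = 2733
nΣuv − ΣuΣv = 16398 − 16459 = -61
nΣu² − (Σu)² = 12426 − 11881 = 545; nΣv² − (Σv)² = 22866 − 22801 = 65
r = -61 / √(545 × 65) = -61 / 188.2153 ≈ -0.3241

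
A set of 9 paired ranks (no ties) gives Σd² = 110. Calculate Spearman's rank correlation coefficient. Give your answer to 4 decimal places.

ρ = 1 − 6Σd² / [n(n²−1)] = 1 − 6×110 / (9×80)
  = 1 − 660/720 = 1 − 0.91667 ≈ 0.0833

0.0833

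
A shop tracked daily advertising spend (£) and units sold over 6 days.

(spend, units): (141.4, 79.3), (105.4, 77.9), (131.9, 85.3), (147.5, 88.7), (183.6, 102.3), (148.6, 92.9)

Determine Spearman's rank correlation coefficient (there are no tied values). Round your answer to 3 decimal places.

Rank spend: 3, 1, 2, 4, 6, 5
Rank units: 2, 1, 3, 4, 6, 5
d = rank(spend) − rank(units): 1, 0, -1, 0, 0, 0; Σd² = 2
ρ = 1 − 6Σd² / [n(n²−1)] = 1 − 6×2 / (6×35) = 1 − 12/210 ≈ 0.943

0.943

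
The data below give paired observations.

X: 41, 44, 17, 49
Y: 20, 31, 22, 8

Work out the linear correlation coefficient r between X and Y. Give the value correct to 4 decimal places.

n = 4, ΣX = 151, ΣY = 81, ΣX² = 6307, ΣY² = 1909, ΣXY = 2950
nΣXY − ΣXΣY = 11800 − 12231 = -431
nΣX² − (ΣX)² = 25228 − 22801 = 2427; nΣY² − (ΣY)² = 7636 − 6561 = 1075
r = -431 / √(2427 × 1075) = -431 / 1615.2477 ≈ -0.2668

-0.2668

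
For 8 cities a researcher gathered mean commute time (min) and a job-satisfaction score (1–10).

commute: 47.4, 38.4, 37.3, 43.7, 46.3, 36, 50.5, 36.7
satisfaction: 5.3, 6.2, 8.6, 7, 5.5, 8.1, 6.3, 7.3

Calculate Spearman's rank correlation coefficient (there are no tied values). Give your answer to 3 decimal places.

Rank commute: 7, 4, 3, 5, 6, 1, 8, 2
Rank satisfaction: 1, 3, 8, 5, 2, 7, 4, 6
d = rank(commute) − rank(satisfaction): 6, 1, -5, 0, 4, -6, 4, -4; Σd² = 146
ρ = 1 − 6Σd² / [n(n²−1)] = 1 − 6×146 / (8×63) = 1 − 876/504 ≈ -0.738

-0.738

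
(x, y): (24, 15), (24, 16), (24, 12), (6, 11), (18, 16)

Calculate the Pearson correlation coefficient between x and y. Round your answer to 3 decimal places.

n = 5, Σx = 96, Σy = 70, Σx² = 2088, Σy² = 1002, Σxy = 1386
nΣxy − ΣxΣy = 6930 − 6720 = 210
nΣx² − (Σx)² = 10440 − 9216 = 1224; nΣy² − (Σy)² = 5010 − 4900 = 110
r = 210 / √(1224 × 110) = 210 / 366.9332 ≈ 0.572

0.572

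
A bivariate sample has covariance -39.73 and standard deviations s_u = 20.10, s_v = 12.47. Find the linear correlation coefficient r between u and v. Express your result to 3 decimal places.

-0.159

r = Cov(u,v) / (s_u · s_v) = -39.73 / (20.10 × 12.47)
  = -39.73 / 250.6470 ≈ -0.159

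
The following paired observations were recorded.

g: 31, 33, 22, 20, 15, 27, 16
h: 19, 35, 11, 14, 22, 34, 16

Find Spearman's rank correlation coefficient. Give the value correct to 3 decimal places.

Rank g: 6, 7, 4, 3, 1, 5, 2
Rank h: 4, 7, 1, 2, 5, 6, 3
d = rank(g) − rank(h): 2, 0, 3, 1, -4, -1, -1; Σd² = 32
ρ = 1 − 6Σd² / [n(n²−1)] = 1 − 6×32 / (7×48) = 1 − 192/336 ≈ 0.429

0.429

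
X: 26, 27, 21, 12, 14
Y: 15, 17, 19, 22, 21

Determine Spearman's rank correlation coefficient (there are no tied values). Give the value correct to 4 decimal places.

-0.9000

Rank X: 4, 5, 3, 1, 2
Rank Y: 1, 2, 3, 5, 4
d = rank(X) − rank(Y): 3, 3, 0, -4, -2; Σd² = 38
ρ = 1 − 6Σd² / [n(n²−1)] = 1 − 6×38 / (5×24) = 1 − 228/120 ≈ -0.9000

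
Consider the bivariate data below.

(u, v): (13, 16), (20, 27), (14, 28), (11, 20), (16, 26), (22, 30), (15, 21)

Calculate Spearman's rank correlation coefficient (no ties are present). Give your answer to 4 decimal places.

0.7500

Rank u: 2, 6, 3, 1, 5, 7, 4
Rank v: 1, 5, 6, 2, 4, 7, 3
d = rank(u) − rank(v): 1, 1, -3, -1, 1, 0, 1; Σd² = 14
ρ = 1 − 6Σd² / [n(n²−1)] = 1 − 6×14 / (7×48) = 1 − 84/336 ≈ 0.7500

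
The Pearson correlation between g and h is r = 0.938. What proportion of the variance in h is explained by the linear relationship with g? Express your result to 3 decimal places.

0.880

r² = (0.938)² = 0.880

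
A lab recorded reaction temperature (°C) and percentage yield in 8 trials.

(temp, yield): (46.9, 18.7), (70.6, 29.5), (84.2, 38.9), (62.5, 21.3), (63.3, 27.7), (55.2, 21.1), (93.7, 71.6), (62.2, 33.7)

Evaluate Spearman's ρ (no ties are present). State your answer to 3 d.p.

0.857

Rank temp: 1, 6, 7, 4, 5, 2, 8, 3
Rank yield: 1, 5, 7, 3, 4, 2, 8, 6
d = rank(temp) − rank(yield): 0, 1, 0, 1, 1, 0, 0, -3; Σd² = 12
ρ = 1 − 6Σd² / [n(n²−1)] = 1 − 6×12 / (8×63) = 1 − 72/504 ≈ 0.857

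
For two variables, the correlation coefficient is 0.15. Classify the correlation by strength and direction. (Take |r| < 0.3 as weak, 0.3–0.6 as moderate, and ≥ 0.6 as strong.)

r = 0.15 > 0 so the relationship is positive.
|r| = 0.15, which falls in the weak range.

weak positive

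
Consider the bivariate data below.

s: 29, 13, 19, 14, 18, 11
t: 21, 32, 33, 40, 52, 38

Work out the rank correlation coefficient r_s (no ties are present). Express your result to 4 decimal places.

-0.3143

Rank s: 6, 2, 5, 3, 4, 1
Rank t: 1, 2, 3, 5, 6, 4
d = rank(s) − rank(t): 5, 0, 2, -2, -2, -3; Σd² = 46
ρ = 1 − 6Σd² / [n(n²−1)] = 1 − 6×46 / (6×35) = 1 − 276/210 ≈ -0.3143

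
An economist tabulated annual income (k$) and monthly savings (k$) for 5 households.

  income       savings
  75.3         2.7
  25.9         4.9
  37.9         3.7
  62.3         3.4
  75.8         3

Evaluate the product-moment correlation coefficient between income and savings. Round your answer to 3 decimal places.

n = 5, Σx = 277.2, Σy = 17.7, Σx² = 17404.24, Σy² = 65.55, Σxy = 909.67
nΣxy − ΣxΣy = 4548.35 − 4906.44 = -358.09
nΣx² − (Σx)² = 87021.2 − 76839.84 = 10181.36; nΣy² − (Σy)² = 327.75 − 313.29 = 14.46
r = -358.09 / √(10181.36 × 14.46) = -358.09 / 383.6958 ≈ -0.933

-0.933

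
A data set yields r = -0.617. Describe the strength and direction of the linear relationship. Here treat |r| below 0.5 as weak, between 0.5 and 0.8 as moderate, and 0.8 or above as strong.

r = -0.617 < 0 so the relationship is negative.
|r| = 0.617, which falls in the moderate range.

moderate negative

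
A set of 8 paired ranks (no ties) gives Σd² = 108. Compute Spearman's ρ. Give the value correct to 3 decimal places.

-0.286

ρ = 1 − 6Σd² / [n(n²−1)] = 1 − 6×108 / (8×63)
  = 1 − 648/504 = 1 − 1.2857 ≈ -0.286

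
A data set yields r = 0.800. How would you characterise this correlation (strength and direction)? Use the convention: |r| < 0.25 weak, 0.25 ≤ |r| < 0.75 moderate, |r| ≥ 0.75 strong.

r = 0.800 > 0 so the relationship is positive.
|r| = 0.800, which falls in the strong range.

strong positive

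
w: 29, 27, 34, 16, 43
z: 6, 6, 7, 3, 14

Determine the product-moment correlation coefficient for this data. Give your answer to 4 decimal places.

0.9358

n = 5, Σw = 149, Σz = 36, Σw² = 4831, Σz² = 326, Σwz = 1224
nΣwz − ΣwΣz = 6120 − 5364 = 756
nΣw² − (Σw)² = 24155 − 22201 = 1954; nΣz² − (Σz)² = 1630 − 1296 = 334
r = 756 / √(1954 × 334) = 756 / 807.8589 ≈ 0.9358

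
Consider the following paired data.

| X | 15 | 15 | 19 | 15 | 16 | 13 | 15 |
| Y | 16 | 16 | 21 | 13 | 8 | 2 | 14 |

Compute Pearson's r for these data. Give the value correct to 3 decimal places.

n = 7, ΣX = 108, ΣY = 90, ΣX² = 1686, ΣY² = 1386, ΣXY = 1438
nΣXY − ΣXΣY = 10066 − 9720 = 346
nΣX² − (ΣX)² = 11802 − 11664 = 138; nΣY² − (ΣY)² = 9702 − 8100 = 1602
r = 346 / √(138 × 1602) = 346 / 470.1872 ≈ 0.736

0.736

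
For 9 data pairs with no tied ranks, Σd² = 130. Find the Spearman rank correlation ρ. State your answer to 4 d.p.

-0.0833

ρ = 1 − 6Σd² / [n(n²−1)] = 1 − 6×130 / (9×80)
  = 1 − 780/720 = 1 − 1.08333 ≈ -0.0833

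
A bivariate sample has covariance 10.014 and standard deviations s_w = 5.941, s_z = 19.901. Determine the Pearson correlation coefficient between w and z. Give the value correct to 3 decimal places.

r = Cov(w,z) / (s_w · s_z) = 10.014 / (5.941 × 19.901)
  = 10.014 / 118.2318 ≈ 0.085

0.085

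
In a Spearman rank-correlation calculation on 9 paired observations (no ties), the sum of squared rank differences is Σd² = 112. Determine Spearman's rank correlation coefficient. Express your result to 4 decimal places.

ρ = 1 − 6Σd² / [n(n²−1)] = 1 − 6×112 / (9×80)
  = 1 − 672/720 = 1 − 0.93333 ≈ 0.0667

0.0667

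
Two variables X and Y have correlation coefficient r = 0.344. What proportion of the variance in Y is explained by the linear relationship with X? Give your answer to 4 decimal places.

r² = (0.344)² = 0.1183

0.1183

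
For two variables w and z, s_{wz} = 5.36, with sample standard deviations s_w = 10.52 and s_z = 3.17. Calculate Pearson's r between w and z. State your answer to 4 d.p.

0.1607

r = Cov(w,z) / (s_w · s_z) = 5.36 / (10.52 × 3.17)
  = 5.36 / 33.3484 ≈ 0.1607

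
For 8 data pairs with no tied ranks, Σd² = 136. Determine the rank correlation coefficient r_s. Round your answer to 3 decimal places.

-0.619

ρ = 1 − 6Σd² / [n(n²−1)] = 1 − 6×136 / (8×63)
  = 1 − 816/504 = 1 − 1.6190 ≈ -0.619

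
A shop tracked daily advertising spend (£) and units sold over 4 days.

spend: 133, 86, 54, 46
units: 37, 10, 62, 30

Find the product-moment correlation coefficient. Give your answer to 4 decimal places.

n = 4, Σx = 319, Σy = 139, Σx² = 30117, Σy² = 6213, Σxy = 10509
nΣxy − ΣxΣy = 42036 − 44341 = -2305
nΣx² − (Σx)² = 120468 − 101761 = 18707; nΣy² − (Σy)² = 24852 − 19321 = 5531
r = -2305 / √(18707 × 5531) = -2305 / 10171.9426 ≈ -0.2266

-0.2266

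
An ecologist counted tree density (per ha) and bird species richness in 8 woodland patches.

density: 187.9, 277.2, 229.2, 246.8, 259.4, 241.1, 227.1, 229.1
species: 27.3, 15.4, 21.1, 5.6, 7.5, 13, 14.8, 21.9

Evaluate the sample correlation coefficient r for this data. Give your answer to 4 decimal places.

-0.7051

n = 8, Σx = 1897.8, Σy = 126.6, Σx² = 455067.92, Σy² = 2382.92, Σxy = 29074.92
nΣxy − ΣxΣy = 232599.36 − 240261.48 = -7662.12
nΣx² − (Σx)² = 3640543.36 − 3601644.84 = 38898.52; nΣy² − (Σy)² = 19063.36 − 16027.56 = 3035.8
r = -7662.12 / √(38898.52 × 3035.8) = -7662.12 / 10866.8361 ≈ -0.7051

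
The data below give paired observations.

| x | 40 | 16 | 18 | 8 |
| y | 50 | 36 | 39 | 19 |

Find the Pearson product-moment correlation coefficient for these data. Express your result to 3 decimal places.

0.906

n = 4, Σx = 82, Σy = 144, Σx² = 2244, Σy² = 5678, Σxy = 3430
nΣxy − ΣxΣy = 13720 − 11808 = 1912
nΣx² − (Σx)² = 8976 − 6724 = 2252; nΣy² − (Σy)² = 22712 − 20736 = 1976
r = 1912 / √(2252 × 1976) = 1912 / 2109.4909 ≈ 0.906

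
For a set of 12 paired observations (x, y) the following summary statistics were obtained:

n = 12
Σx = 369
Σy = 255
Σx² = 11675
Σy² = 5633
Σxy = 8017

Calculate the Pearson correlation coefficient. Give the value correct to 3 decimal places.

0.663

r = (nΣxy − ΣxΣy) / √[(nΣx² − (Σx)²)(nΣy² − (Σy)²)]
Numerator: 12×8017 − 369×255 = 2109
Denominator: √[(140100 − 136161)(67596 − 65025)] = √[3939 × 2571] = 3182.3213
r = 2109 / 3182.3213 ≈ 0.663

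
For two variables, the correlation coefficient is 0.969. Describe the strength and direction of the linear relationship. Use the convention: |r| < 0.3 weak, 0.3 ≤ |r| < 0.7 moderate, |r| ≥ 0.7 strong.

r = 0.969 > 0 so the relationship is positive.
|r| = 0.969, which falls in the strong range.

strong positive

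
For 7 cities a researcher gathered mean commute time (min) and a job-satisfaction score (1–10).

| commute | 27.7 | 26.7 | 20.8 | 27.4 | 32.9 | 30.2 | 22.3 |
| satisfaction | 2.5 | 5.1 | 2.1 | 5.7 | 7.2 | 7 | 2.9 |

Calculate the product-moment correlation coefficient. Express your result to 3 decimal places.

n = 7, Σx = 188, Σy = 32.5, Σx² = 5155.32, Σy² = 178.41, Σxy = 918.23
nΣxy − ΣxΣy = 6427.61 − 6110 = 317.61
nΣx² − (Σx)² = 36087.24 − 35344 = 743.24; nΣy² − (Σy)² = 1248.87 − 1056.25 = 192.62
r = 317.61 / √(743.24 × 192.62) = 317.61 / 378.3687 ≈ 0.839

0.839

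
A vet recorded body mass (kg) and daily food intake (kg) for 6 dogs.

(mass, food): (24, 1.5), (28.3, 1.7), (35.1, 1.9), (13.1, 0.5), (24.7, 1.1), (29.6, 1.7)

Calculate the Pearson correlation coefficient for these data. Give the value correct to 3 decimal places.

0.948

n = 6, Σx = 154.8, Σy = 8.4, Σx² = 4266.76, Σy² = 13.1, Σxy = 234.84
nΣxy − ΣxΣy = 1409.04 − 1300.32 = 108.72
nΣx² − (Σx)² = 25600.56 − 23963.04 = 1637.52; nΣy² − (Σy)² = 78.6 − 70.56 = 8.04
r = 108.72 / √(1637.52 × 8.04) = 108.72 / 114.7417 ≈ 0.948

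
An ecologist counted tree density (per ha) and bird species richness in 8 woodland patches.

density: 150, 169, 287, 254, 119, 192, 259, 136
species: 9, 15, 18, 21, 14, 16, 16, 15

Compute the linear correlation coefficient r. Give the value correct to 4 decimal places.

0.6824

n = 8, Σx = 1566, Σy = 124, Σx² = 334548, Σy² = 2004, Σxy = 25307
nΣxy − ΣxΣy = 202456 − 194184 = 8272
nΣx² − (Σx)² = 2676384 − 2452356 = 224028; nΣy² − (Σy)² = 16032 − 15376 = 656
r = 8272 / √(224028 × 656) = 8272 / 12122.8036 ≈ 0.6824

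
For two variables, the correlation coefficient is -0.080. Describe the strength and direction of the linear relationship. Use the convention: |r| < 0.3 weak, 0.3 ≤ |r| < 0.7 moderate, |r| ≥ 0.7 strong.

weak negative

r = -0.080 < 0 so the relationship is negative.
|r| = 0.080, which falls in the weak range.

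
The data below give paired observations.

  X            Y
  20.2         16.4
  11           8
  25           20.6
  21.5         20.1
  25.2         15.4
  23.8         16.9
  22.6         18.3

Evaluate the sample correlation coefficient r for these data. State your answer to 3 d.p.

0.827

n = 7, ΣX = 149.3, ΣY = 115.7, ΣX² = 3328.53, ΣY² = 2018.99, ΣXY = 2570.31
nΣXY − ΣXΣY = 17992.17 − 17274.01 = 718.16
nΣX² − (ΣX)² = 23299.71 − 22290.49 = 1009.22; nΣY² − (ΣY)² = 14132.93 − 13386.49 = 746.44
r = 718.16 / √(1009.22 × 746.44) = 718.16 / 867.9413 ≈ 0.827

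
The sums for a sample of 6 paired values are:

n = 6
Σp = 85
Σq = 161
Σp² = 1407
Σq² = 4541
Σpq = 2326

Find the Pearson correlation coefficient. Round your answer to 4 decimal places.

r = (nΣpq − ΣpΣq) / √[(nΣp² − (Σp)²)(nΣq² − (Σq)²)]
Numerator: 6×2326 − 85×161 = 271
Denominator: √[(8442 − 7225)(27246 − 25921)] = √[1217 × 1325] = 1269.8524
r = 271 / 1269.8524 ≈ 0.2134

0.2134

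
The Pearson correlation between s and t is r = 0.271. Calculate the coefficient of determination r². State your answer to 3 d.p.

r² = (0.271)² = 0.073

0.073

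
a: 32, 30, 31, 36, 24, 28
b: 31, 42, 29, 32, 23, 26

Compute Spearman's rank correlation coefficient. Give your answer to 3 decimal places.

Rank a: 5, 3, 4, 6, 1, 2
Rank b: 4, 6, 3, 5, 1, 2
d = rank(a) − rank(b): 1, -3, 1, 1, 0, 0; Σd² = 12
ρ = 1 − 6Σd² / [n(n²−1)] = 1 − 6×12 / (6×35) = 1 − 72/210 ≈ 0.657

0.657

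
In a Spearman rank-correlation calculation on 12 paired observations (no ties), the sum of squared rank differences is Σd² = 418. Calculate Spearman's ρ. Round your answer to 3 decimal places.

ρ = 1 − 6Σd² / [n(n²−1)] = 1 − 6×418 / (12×143)
  = 1 − 2508/1716 = 1 − 1.4615 ≈ -0.462

-0.462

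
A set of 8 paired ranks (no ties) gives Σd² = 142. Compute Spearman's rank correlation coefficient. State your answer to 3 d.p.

ρ = 1 − 6Σd² / [n(n²−1)] = 1 − 6×142 / (8×63)
  = 1 − 852/504 = 1 − 1.6905 ≈ -0.690

-0.690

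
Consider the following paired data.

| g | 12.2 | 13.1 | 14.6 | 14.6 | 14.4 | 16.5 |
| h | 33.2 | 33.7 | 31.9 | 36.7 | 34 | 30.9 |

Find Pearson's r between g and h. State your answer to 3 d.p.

-0.330

n = 6, Σg = 85.4, Σh = 200.4, Σg² = 1226.38, Σh² = 6713.24, Σgh = 2847.52
nΣgh − ΣgΣh = 17085.12 − 17114.16 = -29.04
nΣg² − (Σg)² = 7358.28 − 7293.16 = 65.12; nΣh² − (Σh)² = 40279.44 − 40160.16 = 119.28
r = -29.04 / √(65.12 × 119.28) = -29.04 / 88.1335 ≈ -0.330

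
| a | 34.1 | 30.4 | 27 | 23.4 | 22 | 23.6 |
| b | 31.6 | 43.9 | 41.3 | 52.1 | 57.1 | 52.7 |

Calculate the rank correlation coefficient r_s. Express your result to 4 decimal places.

Rank a: 6, 5, 4, 2, 1, 3
Rank b: 1, 3, 2, 4, 6, 5
d = rank(a) − rank(b): 5, 2, 2, -2, -5, -2; Σd² = 66
ρ = 1 − 6Σd² / [n(n²−1)] = 1 − 6×66 / (6×35) = 1 − 396/210 ≈ -0.8857

-0.8857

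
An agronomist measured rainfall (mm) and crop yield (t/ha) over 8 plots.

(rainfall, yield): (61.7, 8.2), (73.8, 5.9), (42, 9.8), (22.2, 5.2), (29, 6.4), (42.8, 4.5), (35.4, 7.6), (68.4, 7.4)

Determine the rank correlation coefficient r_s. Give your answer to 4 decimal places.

Rank rainfall: 6, 8, 4, 1, 2, 5, 3, 7
Rank yield: 7, 3, 8, 2, 4, 1, 6, 5
d = rank(rainfall) − rank(yield): -1, 5, -4, -1, -2, 4, -3, 2; Σd² = 76
ρ = 1 − 6Σd² / [n(n²−1)] = 1 − 6×76 / (8×63) = 1 − 456/504 ≈ 0.0952

0.0952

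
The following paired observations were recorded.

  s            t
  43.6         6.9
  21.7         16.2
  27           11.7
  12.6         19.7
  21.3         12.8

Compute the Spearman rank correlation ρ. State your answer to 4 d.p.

Rank s: 5, 3, 4, 1, 2
Rank t: 1, 4, 2, 5, 3
d = rank(s) − rank(t): 4, -1, 2, -4, -1; Σd² = 38
ρ = 1 − 6Σd² / [n(n²−1)] = 1 − 6×38 / (5×24) = 1 − 228/120 ≈ -0.9000

-0.9000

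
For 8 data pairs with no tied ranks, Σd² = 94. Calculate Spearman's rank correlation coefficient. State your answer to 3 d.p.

ρ = 1 − 6Σd² / [n(n²−1)] = 1 − 6×94 / (8×63)
  = 1 − 564/504 = 1 − 1.1190 ≈ -0.119

-0.119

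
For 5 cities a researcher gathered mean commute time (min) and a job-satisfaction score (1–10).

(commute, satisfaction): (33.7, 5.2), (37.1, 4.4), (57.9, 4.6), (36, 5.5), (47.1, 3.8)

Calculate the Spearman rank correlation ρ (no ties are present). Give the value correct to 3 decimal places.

Rank commute: 1, 3, 5, 2, 4
Rank satisfaction: 4, 2, 3, 5, 1
d = rank(commute) − rank(satisfaction): -3, 1, 2, -3, 3; Σd² = 32
ρ = 1 − 6Σd² / [n(n²−1)] = 1 − 6×32 / (5×24) = 1 − 192/120 ≈ -0.600

-0.600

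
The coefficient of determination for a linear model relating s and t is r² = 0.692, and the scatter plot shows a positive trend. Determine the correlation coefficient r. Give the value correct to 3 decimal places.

0.832

|r| = √0.692 = 0.832
The association is positive, so r = 0.832.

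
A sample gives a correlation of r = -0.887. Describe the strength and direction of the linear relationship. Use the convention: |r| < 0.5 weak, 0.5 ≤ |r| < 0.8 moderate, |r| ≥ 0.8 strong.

strong negative

r = -0.887 < 0 so the relationship is negative.
|r| = 0.887, which falls in the strong range.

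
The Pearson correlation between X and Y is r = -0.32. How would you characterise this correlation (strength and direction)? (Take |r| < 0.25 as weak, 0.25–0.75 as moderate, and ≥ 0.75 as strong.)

r = -0.32 < 0 so the relationship is negative.
|r| = 0.32, which falls in the moderate range.

moderate negative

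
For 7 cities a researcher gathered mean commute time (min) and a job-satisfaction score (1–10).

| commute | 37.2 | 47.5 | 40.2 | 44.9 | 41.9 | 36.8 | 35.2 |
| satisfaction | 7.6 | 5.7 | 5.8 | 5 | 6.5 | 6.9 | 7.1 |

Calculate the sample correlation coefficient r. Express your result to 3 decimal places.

n = 7, Σx = 283.7, Σy = 44.6, Σx² = 11621.03, Σy² = 289.16, Σxy = 1787.32
nΣxy − ΣxΣy = 12511.24 − 12653.02 = -141.78
nΣx² − (Σx)² = 81347.21 − 80485.69 = 861.52; nΣy² − (Σy)² = 2024.12 − 1989.16 = 34.96
r = -141.78 / √(861.52 × 34.96) = -141.78 / 173.5475 ≈ -0.817

-0.817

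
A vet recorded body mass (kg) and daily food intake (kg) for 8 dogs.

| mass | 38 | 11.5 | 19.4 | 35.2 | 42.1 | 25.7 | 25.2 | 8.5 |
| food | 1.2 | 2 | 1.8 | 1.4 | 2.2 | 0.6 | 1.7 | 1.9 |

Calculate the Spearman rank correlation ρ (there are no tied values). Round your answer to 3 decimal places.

Rank mass: 7, 2, 3, 6, 8, 5, 4, 1
Rank food: 2, 7, 5, 3, 8, 1, 4, 6
d = rank(mass) − rank(food): 5, -5, -2, 3, 0, 4, 0, -5; Σd² = 104
ρ = 1 − 6Σd² / [n(n²−1)] = 1 − 6×104 / (8×63) = 1 − 624/504 ≈ -0.238

-0.238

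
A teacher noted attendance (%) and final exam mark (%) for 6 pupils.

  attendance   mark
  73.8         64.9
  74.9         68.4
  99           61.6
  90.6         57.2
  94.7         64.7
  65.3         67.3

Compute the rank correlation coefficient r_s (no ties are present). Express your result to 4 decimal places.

Rank attendance: 2, 3, 6, 4, 5, 1
Rank mark: 4, 6, 2, 1, 3, 5
d = rank(attendance) − rank(mark): -2, -3, 4, 3, 2, -4; Σd² = 58
ρ = 1 − 6Σd² / [n(n²−1)] = 1 − 6×58 / (6×35) = 1 − 348/210 ≈ -0.6571

-0.6571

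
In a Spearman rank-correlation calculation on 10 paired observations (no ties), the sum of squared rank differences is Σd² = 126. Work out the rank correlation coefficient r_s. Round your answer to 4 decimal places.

0.2364

ρ = 1 − 6Σd² / [n(n²−1)] = 1 − 6×126 / (10×99)
  = 1 − 756/990 = 1 − 0.76364 ≈ 0.2364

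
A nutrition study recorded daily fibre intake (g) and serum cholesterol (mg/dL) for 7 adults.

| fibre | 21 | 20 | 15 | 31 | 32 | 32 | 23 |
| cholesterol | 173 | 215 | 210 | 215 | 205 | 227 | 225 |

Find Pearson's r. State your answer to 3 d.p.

n = 7, Σx = 174, Σy = 1470, Σx² = 4604, Σy² = 310658, Σxy = 36747
nΣxy − ΣxΣy = 257229 − 255780 = 1449
nΣx² − (Σx)² = 32228 − 30276 = 1952; nΣy² − (Σy)² = 2174606 − 2160900 = 13706
r = 1449 / √(1952 × 13706) = 1449 / 5172.4377 ≈ 0.280

0.280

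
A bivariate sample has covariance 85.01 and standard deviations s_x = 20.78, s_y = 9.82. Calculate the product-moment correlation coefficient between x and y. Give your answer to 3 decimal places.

r = Cov(x,y) / (s_x · s_y) = 85.01 / (20.78 × 9.82)
  = 85.01 / 204.0596 ≈ 0.417

0.417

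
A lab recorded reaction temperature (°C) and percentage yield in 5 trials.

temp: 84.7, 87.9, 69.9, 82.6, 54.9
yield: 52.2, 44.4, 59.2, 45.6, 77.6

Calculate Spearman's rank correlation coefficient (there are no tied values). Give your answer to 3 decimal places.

Rank temp: 4, 5, 2, 3, 1
Rank yield: 3, 1, 4, 2, 5
d = rank(temp) − rank(yield): 1, 4, -2, 1, -4; Σd² = 38
ρ = 1 − 6Σd² / [n(n²−1)] = 1 − 6×38 / (5×24) = 1 − 228/120 ≈ -0.900

-0.900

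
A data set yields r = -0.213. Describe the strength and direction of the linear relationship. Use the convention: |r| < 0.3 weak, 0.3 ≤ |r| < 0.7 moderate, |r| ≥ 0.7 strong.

weak negative

r = -0.213 < 0 so the relationship is negative.
|r| = 0.213, which falls in the weak range.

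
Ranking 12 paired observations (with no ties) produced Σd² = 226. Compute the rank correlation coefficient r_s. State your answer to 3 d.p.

ρ = 1 − 6Σd² / [n(n²−1)] = 1 − 6×226 / (12×143)
  = 1 − 1356/1716 = 1 − 0.7902 ≈ 0.210

0.210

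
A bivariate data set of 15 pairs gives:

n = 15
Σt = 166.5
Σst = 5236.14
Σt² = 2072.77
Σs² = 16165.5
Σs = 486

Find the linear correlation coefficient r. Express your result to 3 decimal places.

r = (nΣst − ΣsΣt) / √[(nΣs² − (Σs)²)(nΣt² − (Σt)²)]
Numerator: 15×5236.14 − 486×166.5 = -2376.9
Denominator: √[(242482.5 − 236196)(31091.55 − 27722.25)] = √[6286.5 × 3369.3] = 4602.2934
r = -2376.9 / 4602.2934 ≈ -0.516

-0.516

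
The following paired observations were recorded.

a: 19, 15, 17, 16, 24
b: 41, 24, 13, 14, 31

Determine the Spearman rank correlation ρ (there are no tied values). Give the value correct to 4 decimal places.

0.5000

Rank a: 4, 1, 3, 2, 5
Rank b: 5, 3, 1, 2, 4
d = rank(a) − rank(b): -1, -2, 2, 0, 1; Σd² = 10
ρ = 1 − 6Σd² / [n(n²−1)] = 1 − 6×10 / (5×24) = 1 − 60/120 ≈ 0.5000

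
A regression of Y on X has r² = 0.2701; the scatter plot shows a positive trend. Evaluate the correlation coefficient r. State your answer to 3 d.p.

|r| = √0.2701 = 0.520
The association is positive, so r = 0.520.

0.520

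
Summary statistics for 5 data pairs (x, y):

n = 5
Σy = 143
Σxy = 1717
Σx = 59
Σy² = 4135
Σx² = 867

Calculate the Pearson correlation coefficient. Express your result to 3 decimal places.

0.337

r = (nΣxy − ΣxΣy) / √[(nΣx² − (Σx)²)(nΣy² − (Σy)²)]
Numerator: 5×1717 − 59×143 = 148
Denominator: √[(4335 − 3481)(20675 − 20449)] = √[854 × 226] = 439.3222
r = 148 / 439.3222 ≈ 0.337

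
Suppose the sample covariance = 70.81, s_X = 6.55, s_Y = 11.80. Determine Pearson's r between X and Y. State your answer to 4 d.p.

0.9162

r = Cov(X,Y) / (s_X · s_Y) = 70.81 / (6.55 × 11.80)
  = 70.81 / 77.2900 ≈ 0.9162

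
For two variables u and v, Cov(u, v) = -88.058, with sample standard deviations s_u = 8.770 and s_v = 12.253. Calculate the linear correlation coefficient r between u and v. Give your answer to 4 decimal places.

r = Cov(u,v) / (s_u · s_v) = -88.058 / (8.770 × 12.253)
  = -88.058 / 107.4588 ≈ -0.8195

-0.8195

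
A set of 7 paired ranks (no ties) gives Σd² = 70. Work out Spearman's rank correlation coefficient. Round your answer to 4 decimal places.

ρ = 1 − 6Σd² / [n(n²−1)] = 1 − 6×70 / (7×48)
  = 1 − 420/336 = 1 − 1.25000 ≈ -0.2500

-0.2500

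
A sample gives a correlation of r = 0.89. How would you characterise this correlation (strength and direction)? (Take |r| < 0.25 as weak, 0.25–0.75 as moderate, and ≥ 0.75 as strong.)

strong positive

r = 0.89 > 0 so the relationship is positive.
|r| = 0.89, which falls in the strong range.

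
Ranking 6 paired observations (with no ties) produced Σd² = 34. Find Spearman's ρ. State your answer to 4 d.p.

0.0286

ρ = 1 − 6Σd² / [n(n²−1)] = 1 − 6×34 / (6×35)
  = 1 − 204/210 = 1 − 0.97143 ≈ 0.0286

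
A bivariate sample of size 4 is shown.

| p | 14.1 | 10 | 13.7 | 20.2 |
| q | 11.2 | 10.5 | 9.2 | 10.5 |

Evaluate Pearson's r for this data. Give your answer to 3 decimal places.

n = 4, Σp = 58, Σq = 41.4, Σp² = 894.54, Σq² = 430.58, Σpq = 601.06
nΣpq − ΣpΣq = 2404.24 − 2401.2 = 3.04
nΣp² − (Σp)² = 3578.16 − 3364 = 214.16; nΣq² − (Σq)² = 1722.32 − 1713.96 = 8.36
r = 3.04 / √(214.16 × 8.36) = 3.04 / 42.3129 ≈ 0.072

0.072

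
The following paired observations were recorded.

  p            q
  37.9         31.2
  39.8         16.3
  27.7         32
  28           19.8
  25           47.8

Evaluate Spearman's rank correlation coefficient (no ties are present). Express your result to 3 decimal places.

Rank p: 4, 5, 2, 3, 1
Rank q: 3, 1, 4, 2, 5
d = rank(p) − rank(q): 1, 4, -2, 1, -4; Σd² = 38
ρ = 1 − 6Σd² / [n(n²−1)] = 1 − 6×38 / (5×24) = 1 − 228/120 ≈ -0.900

-0.900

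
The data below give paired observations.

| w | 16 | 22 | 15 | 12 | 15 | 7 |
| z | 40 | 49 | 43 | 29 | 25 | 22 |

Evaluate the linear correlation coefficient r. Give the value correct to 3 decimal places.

n = 6, Σw = 87, Σz = 208, Σw² = 1383, Σz² = 7800, Σwz = 3240
nΣwz − ΣwΣz = 19440 − 18096 = 1344
nΣw² − (Σw)² = 8298 − 7569 = 729; nΣz² − (Σz)² = 46800 − 43264 = 3536
r = 1344 / √(729 × 3536) = 1344 / 1605.5354 ≈ 0.837

0.837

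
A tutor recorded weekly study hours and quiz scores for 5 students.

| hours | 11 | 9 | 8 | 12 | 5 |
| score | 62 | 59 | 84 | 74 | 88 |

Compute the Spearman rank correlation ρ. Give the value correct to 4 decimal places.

-0.6000

Rank hours: 4, 3, 2, 5, 1
Rank score: 2, 1, 4, 3, 5
d = rank(hours) − rank(score): 2, 2, -2, 2, -4; Σd² = 32
ρ = 1 − 6Σd² / [n(n²−1)] = 1 − 6×32 / (5×24) = 1 − 192/120 ≈ -0.6000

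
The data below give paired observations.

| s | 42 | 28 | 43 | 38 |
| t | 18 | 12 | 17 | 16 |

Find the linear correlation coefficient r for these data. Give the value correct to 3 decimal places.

0.976

n = 4, Σs = 151, Σt = 63, Σs² = 5841, Σt² = 1013, Σst = 2431
nΣst − ΣsΣt = 9724 − 9513 = 211
nΣs² − (Σs)² = 23364 − 22801 = 563; nΣt² − (Σt)² = 4052 − 3969 = 83
r = 211 / √(563 × 83) = 211 / 216.1689 ≈ 0.976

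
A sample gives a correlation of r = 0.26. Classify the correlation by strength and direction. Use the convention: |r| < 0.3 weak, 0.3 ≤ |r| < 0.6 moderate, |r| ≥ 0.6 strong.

r = 0.26 > 0 so the relationship is positive.
|r| = 0.26, which falls in the weak range.

weak positive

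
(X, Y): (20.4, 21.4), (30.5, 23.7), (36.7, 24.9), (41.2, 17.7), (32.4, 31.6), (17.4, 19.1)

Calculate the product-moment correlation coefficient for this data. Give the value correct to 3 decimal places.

n = 6, ΣX = 178.6, ΣY = 138.4, ΣX² = 5743.26, ΣY² = 3316.32, ΣXY = 4158.66
nΣXY − ΣXΣY = 24951.96 − 24718.24 = 233.72
nΣX² − (ΣX)² = 34459.56 − 31897.96 = 2561.6; nΣY² − (ΣY)² = 19897.92 − 19154.56 = 743.36
r = 233.72 / √(2561.6 × 743.36) = 233.72 / 1379.9243 ≈ 0.169

0.169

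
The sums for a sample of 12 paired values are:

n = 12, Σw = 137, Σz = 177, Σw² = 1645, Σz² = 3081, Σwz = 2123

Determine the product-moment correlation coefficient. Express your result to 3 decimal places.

r = (nΣwz − ΣwΣz) / √[(nΣw² − (Σw)²)(nΣz² − (Σz)²)]
Numerator: 12×2123 − 137×177 = 1227
Denominator: √[(19740 − 18769)(36972 − 31329)] = √[971 × 5643] = 2340.8018
r = 1227 / 2340.8018 ≈ 0.524

0.524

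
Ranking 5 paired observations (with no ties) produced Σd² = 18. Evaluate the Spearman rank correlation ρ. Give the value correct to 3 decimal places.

0.100

ρ = 1 − 6Σd² / [n(n²−1)] = 1 − 6×18 / (5×24)
  = 1 − 108/120 = 1 − 0.9000 ≈ 0.100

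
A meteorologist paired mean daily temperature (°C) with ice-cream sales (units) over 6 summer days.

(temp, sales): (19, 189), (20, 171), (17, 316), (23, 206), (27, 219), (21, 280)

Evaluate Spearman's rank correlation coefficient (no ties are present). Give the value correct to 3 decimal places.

Rank temp: 2, 3, 1, 5, 6, 4
Rank sales: 2, 1, 6, 3, 4, 5
d = rank(temp) − rank(sales): 0, 2, -5, 2, 2, -1; Σd² = 38
ρ = 1 − 6Σd² / [n(n²−1)] = 1 − 6×38 / (6×35) = 1 − 228/210 ≈ -0.086

-0.086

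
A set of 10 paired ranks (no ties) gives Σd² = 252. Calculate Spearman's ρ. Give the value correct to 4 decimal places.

-0.5273

ρ = 1 − 6Σd² / [n(n²−1)] = 1 − 6×252 / (10×99)
  = 1 − 1512/990 = 1 − 1.52727 ≈ -0.5273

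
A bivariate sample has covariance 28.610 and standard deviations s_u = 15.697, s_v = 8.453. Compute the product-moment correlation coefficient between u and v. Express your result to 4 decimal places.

0.2156

r = Cov(u,v) / (s_u · s_v) = 28.610 / (15.697 × 8.453)
  = 28.610 / 132.6867 ≈ 0.2156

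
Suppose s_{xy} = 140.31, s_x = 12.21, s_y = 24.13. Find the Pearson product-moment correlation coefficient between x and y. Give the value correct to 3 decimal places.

0.476

r = Cov(x,y) / (s_x · s_y) = 140.31 / (12.21 × 24.13)
  = 140.31 / 294.6273 ≈ 0.476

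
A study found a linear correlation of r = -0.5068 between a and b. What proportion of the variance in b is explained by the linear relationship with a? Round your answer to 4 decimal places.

0.2568

r² = (-0.5068)² = 0.2568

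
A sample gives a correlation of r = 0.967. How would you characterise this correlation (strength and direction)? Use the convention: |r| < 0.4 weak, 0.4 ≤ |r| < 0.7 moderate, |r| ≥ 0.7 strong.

strong positive

r = 0.967 > 0 so the relationship is positive.
|r| = 0.967, which falls in the strong range.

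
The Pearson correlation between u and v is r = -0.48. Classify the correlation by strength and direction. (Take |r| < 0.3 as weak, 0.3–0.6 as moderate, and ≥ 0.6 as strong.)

r = -0.48 < 0 so the relationship is negative.
|r| = 0.48, which falls in the moderate range.

moderate negative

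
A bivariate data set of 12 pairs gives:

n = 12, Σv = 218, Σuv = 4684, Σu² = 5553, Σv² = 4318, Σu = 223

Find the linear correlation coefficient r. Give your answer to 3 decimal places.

0.891

r = (nΣuv − ΣuΣv) / √[(nΣu² − (Σu)²)(nΣv² − (Σv)²)]
Numerator: 12×4684 − 223×218 = 7594
Denominator: √[(66636 − 49729)(51816 − 47524)] = √[16907 × 4292] = 8518.5001
r = 7594 / 8518.5001 ≈ 0.891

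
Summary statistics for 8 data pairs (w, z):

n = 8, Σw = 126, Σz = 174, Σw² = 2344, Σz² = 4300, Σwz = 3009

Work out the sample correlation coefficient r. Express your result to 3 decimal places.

r = (nΣwz − ΣwΣz) / √[(nΣw² − (Σw)²)(nΣz² − (Σz)²)]
Numerator: 8×3009 − 126×174 = 2148
Denominator: √[(18752 − 15876)(34400 − 30276)] = √[2876 × 4124] = 3443.9257
r = 2148 / 3443.9257 ≈ 0.624

0.624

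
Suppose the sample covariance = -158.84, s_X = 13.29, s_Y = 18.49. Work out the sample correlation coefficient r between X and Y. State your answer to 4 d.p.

r = Cov(X,Y) / (s_X · s_Y) = -158.84 / (13.29 × 18.49)
  = -158.84 / 245.7321 ≈ -0.6464

-0.6464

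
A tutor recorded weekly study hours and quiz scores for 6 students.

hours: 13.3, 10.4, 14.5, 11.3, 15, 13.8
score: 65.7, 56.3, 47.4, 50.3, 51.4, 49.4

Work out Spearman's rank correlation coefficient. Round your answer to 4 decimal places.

Rank hours: 3, 1, 5, 2, 6, 4
Rank score: 6, 5, 1, 3, 4, 2
d = rank(hours) − rank(score): -3, -4, 4, -1, 2, 2; Σd² = 50
ρ = 1 − 6Σd² / [n(n²−1)] = 1 − 6×50 / (6×35) = 1 − 300/210 ≈ -0.4286

-0.4286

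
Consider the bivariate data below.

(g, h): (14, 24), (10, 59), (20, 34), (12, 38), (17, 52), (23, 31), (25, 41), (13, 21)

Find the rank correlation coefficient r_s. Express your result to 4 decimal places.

Rank g: 4, 1, 6, 2, 5, 7, 8, 3
Rank h: 2, 8, 4, 5, 7, 3, 6, 1
d = rank(g) − rank(h): 2, -7, 2, -3, -2, 4, 2, 2; Σd² = 94
ρ = 1 − 6Σd² / [n(n²−1)] = 1 − 6×94 / (8×63) = 1 − 564/504 ≈ -0.1190

-0.1190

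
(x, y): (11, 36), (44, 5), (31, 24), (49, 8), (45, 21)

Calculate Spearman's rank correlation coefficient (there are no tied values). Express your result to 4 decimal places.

Rank x: 1, 3, 2, 5, 4
Rank y: 5, 1, 4, 2, 3
d = rank(x) − rank(y): -4, 2, -2, 3, 1; Σd² = 34
ρ = 1 − 6Σd² / [n(n²−1)] = 1 − 6×34 / (5×24) = 1 − 204/120 ≈ -0.7000

-0.7000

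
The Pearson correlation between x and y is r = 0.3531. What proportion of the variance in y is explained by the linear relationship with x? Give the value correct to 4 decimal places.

r² = (0.3531)² = 0.1247

0.1247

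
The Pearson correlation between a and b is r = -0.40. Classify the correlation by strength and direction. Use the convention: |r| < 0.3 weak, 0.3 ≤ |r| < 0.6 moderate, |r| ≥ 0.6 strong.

moderate negative

r = -0.40 < 0 so the relationship is negative.
|r| = 0.40, which falls in the moderate range.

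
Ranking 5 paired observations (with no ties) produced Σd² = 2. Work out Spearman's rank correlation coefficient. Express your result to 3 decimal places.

0.900

ρ = 1 − 6Σd² / [n(n²−1)] = 1 − 6×2 / (5×24)
  = 1 − 12/120 = 1 − 0.1000 ≈ 0.900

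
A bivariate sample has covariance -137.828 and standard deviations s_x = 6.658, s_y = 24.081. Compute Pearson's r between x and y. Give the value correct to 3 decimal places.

-0.860

r = Cov(x,y) / (s_x · s_y) = -137.828 / (6.658 × 24.081)
  = -137.828 / 160.3313 ≈ -0.860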